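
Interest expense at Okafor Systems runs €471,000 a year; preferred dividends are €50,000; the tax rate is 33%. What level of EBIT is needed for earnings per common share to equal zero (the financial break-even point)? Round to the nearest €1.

Preferred dividends are paid after tax, so their pre-tax equivalent is €50,000 ÷ (1 − 0.33) = €74,626.87.
Financial break-even EBIT = interest + D_p ÷ (1 − t) = €471,000 + €74,626.87 = €545,626.87.

€545,627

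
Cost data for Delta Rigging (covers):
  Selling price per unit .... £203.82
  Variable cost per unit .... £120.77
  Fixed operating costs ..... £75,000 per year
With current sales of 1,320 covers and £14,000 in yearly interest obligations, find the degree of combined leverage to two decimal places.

5.31

Contribution at this volume is 1,320 × £83.05 = £109,626.00.
EBIT = £109,626.00 − £75,000 = £34,626.00. Interest = £14,000.00, so EBIT − I = £20,626.00.
DCL = contribution ÷ (EBIT − I) = £109,626.00 ÷ £20,626.00 = 5.3149.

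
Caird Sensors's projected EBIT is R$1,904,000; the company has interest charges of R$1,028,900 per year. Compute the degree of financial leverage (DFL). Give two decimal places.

Interest = R$1,028,900.00.
Degree of financial leverage = EBIT / (EBIT − interest) = R$1,904,000 / R$875,100.00 = 2.1758.

2.18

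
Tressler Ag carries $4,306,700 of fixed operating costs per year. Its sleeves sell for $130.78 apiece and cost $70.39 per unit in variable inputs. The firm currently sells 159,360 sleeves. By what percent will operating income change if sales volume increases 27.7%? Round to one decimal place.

At 159,360 units, contribution = 159,360 × $60.39 = $9,623,750.40.
Subtracting fixed costs: EBIT = $9,623,750.40 − $4,306,700 = $5,317,050.40.
So DOL = total CM / EBIT = $9,623,750.40 / $5,317,050.40 = 1.8100.
So EBIT moves 1.8100 × (+27.7%) = +50.1%.

+50.1%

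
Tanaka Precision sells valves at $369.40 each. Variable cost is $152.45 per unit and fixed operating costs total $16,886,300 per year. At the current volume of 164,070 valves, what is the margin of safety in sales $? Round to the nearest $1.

Unit CM = price − variable cost = $369.40 − $152.45 = $216.95. Break-even units = $16,886,300 ÷ $216.95 = 77,834.99; break-even revenue = 77,834.99 × $369.40 = $28,752,243.47.
Actual sales revenue = 164,070 × $369.40 = $60,607,458.00.
Margin of safety = $60,607,458.00 − $28,752,243.47 = $31,855,215.

$31,855,215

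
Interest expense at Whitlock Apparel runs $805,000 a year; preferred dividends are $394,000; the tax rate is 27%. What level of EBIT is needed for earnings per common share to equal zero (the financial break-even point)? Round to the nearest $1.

$1,344,726

Grossing the preferred dividend up to pre-tax terms: $394,000 / (1 − 0.27) = $539,726.03.
Financial break-even EBIT = interest + D_p ÷ (1 − t) = $805,000 + $539,726.03 = $1,344,726.03.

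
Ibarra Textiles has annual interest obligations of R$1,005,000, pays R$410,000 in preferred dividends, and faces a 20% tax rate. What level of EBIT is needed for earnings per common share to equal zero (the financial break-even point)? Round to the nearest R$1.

R$1,517,500

Preferred dividends are paid after tax, so their pre-tax equivalent is R$410,000 ÷ (1 − 0.20) = R$512,500.00.
Financial break-even EBIT = interest + D_p ÷ (1 − t) = R$1,005,000 + R$512,500.00 = R$1,517,500.00.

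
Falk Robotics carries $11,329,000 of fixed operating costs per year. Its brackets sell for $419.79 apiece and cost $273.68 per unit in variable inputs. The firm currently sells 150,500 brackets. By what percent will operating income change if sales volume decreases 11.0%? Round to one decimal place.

Contribution at this volume is 150,500 × $146.11 = $21,989,555.00.
Operating income = contribution − fixed costs = $21,989,555.00 − $11,329,000 = $10,660,555.00.
So DOL = total CM / EBIT = $21,989,555.00 / $10,660,555.00 = 2.0627.
Operating income changes by 2.0627 × -11.0% = -22.7%.

-22.7%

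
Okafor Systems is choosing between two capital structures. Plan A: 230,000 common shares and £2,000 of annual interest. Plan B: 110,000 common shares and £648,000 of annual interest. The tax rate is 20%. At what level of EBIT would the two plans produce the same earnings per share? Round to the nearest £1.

£1,240,167

At indifference, (EBIT − 2,000)(1 − t)/230,000 = (EBIT − 648,000)(1 − t)/110,000.
Cancelling (1 − t) and cross-multiplying: 110,000·(EBIT − 2,000) = 230,000·(EBIT − 648,000).
EBIT × (230,000 − 110,000) = 648,000 × 230,000 − 2,000 × 110,000 = 148,820,000,000, so EBIT = 148,820,000,000 ÷ 120,000 = 1,240,166.67.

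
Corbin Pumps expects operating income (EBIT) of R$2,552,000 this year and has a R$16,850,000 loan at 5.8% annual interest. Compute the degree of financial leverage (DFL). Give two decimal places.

Interest = R$977,300.00.
DFL = EBIT ÷ (EBIT − I) = R$2,552,000 ÷ (R$2,552,000 − R$977,300.00) = R$2,552,000 ÷ R$1,574,700.00 = 1.6206.

1.62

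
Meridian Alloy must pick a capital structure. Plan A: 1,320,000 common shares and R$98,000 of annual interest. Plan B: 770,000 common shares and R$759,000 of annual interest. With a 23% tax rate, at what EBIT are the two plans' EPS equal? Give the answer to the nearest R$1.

Set EPS_A = EPS_B: (EBIT − R$98,000)(1 − 0.23) ÷ 1,320,000 = (EBIT − R$759,000)(1 − 0.23) ÷ 770,000.
Cancelling (1 − t) and cross-multiplying: 770,000·(EBIT − 98,000) = 1,320,000·(EBIT − 759,000).
Solving, EBIT = (759,000·1,320,000 − 98,000·770,000) / (1,320,000 − 770,000) = 926,420,000,000 / 550,000 = 1,684,400.00.

R$1,684,400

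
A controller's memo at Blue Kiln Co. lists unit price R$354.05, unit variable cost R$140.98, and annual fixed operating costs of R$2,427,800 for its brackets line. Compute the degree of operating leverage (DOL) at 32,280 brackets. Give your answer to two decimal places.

1.55

Contribution at this volume is 32,280 × R$213.07 = R$6,877,899.60.
Subtracting fixed costs: EBIT = R$6,877,899.60 − R$2,427,800 = R$4,450,099.60.
DOL = contribution ÷ EBIT = R$6,877,899.60 ÷ R$4,450,099.60 = 1.5456.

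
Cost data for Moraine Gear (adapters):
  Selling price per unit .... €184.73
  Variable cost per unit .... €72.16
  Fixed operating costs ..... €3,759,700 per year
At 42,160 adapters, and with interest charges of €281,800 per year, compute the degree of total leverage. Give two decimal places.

At 42,160 units, contribution = 42,160 × €112.57 = €4,745,951.20.
Subtracting fixed costs: EBIT = €4,745,951.20 − €3,759,700 = €986,251.20. Interest = €281,800.00, so EBIT − I = €704,451.20.
Degree of total leverage = total CM / (EBIT − interest) = €4,745,951.20 / €704,451.20 = 6.7371.

6.74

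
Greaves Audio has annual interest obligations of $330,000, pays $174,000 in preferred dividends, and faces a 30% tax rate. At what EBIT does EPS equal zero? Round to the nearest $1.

Grossing the preferred dividend up to pre-tax terms: $174,000 / (1 − 0.30) = $248,571.43.
Financial break-even EBIT = interest + D_p ÷ (1 − t) = $330,000 + $248,571.43 = $578,571.43.

$578,571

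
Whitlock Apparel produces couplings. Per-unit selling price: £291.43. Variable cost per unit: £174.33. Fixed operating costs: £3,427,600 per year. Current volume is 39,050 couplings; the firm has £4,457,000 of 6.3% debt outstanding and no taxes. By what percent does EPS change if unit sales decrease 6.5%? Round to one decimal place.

Total contribution margin = 39,050 × £117.10 = £4,572,755.00.
EBIT = £4,572,755.00 − £3,427,600 = £1,145,155.00.
Interest = £280,791.00, so EBIT − I = £864,364.00.
DCL = total CM / (EBIT − I) = £4,572,755.00 / £864,364.00 = 5.2903.
EPS therefore changes by 5.2903 × (-6.5%) = -34.4%.

-34.4%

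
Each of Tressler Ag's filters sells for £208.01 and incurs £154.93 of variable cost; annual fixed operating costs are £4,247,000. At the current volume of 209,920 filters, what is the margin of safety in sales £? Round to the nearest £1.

£27,022,308

Contribution margin per unit = £208.01 − £154.93 = £53.08. Break-even units = £4,247,000 ÷ £53.08 = 80,011.30; break-even revenue = 80,011.30 × £208.01 = £16,643,151.28.
Current sales = 209,920 × £208.01 = £43,665,459.20.
Margin of safety = £43,665,459.20 − £16,643,151.28 = £27,022,308.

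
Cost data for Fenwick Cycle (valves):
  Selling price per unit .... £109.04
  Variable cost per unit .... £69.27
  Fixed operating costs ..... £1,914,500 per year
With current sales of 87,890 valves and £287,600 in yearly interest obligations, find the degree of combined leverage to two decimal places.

Contribution at this volume is 87,890 × £39.77 = £3,495,385.30.
EBIT = £3,495,385.30 − £1,914,500 = £1,580,885.30. Interest = £287,600.00, so EBIT − I = £1,293,285.30.
Degree of total leverage = total CM / (EBIT − interest) = £3,495,385.30 / £1,293,285.30 = 2.7027.

2.70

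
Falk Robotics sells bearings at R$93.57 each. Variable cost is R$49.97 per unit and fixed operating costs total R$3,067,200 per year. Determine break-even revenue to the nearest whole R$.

R$6,582,521

Contribution margin per unit = R$93.57 − R$49.97 = R$43.60, a CM ratio of R$43.60 ÷ R$93.57 = 0.4660.
Break-even sales = FC ÷ CM ratio = R$3,067,200 × R$93.57 / R$43.60 = R$6,582,521.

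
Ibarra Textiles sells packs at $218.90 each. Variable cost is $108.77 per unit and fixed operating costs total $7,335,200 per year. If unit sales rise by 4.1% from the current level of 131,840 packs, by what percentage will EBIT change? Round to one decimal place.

+8.3%

At 131,840 units, contribution = 131,840 × $110.13 = $14,519,539.20.
Operating income = contribution − fixed costs = $14,519,539.20 − $7,335,200 = $7,184,339.20.
Degree of operating leverage = $14,519,539.20 / $7,184,339.20 = 2.0210.
%ΔEBIT = DOL × %ΔSales = 2.0210 × +4.1% = +8.3%.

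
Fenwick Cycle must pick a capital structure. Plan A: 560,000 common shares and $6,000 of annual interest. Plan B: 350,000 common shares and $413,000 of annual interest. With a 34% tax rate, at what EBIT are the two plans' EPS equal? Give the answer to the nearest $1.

At indifference, (EBIT − 6,000)(1 − t)/560,000 = (EBIT − 413,000)(1 − t)/350,000.
Cancelling (1 − t) and cross-multiplying: 350,000·(EBIT − 6,000) = 560,000·(EBIT − 413,000).
Solving, EBIT = (413,000·560,000 − 6,000·350,000) / (560,000 − 350,000) = 229,180,000,000 / 210,000 = 1,091,333.33.

$1,091,333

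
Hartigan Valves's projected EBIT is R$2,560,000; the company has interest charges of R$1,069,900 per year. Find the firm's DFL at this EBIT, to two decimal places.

1.72

Interest = R$1,069,900.00.
DFL = EBIT ÷ (EBIT − I) = R$2,560,000 ÷ (R$2,560,000 − R$1,069,900.00) = R$2,560,000 ÷ R$1,490,100.00 = 1.7180.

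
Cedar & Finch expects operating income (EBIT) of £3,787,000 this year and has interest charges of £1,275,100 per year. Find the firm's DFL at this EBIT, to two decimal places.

Interest = £1,275,100.00.
Degree of financial leverage = EBIT / (EBIT − interest) = £3,787,000 / £2,511,900.00 = 1.5076.

1.51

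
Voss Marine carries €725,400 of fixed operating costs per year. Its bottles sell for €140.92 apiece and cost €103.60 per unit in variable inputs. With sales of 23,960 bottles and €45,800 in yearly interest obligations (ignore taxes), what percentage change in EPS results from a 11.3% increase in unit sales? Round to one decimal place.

Contribution at this volume is 23,960 × €37.32 = €894,187.20.
Subtracting fixed costs: EBIT = €894,187.20 − €725,400 = €168,787.20.
After interest of €45,800.00, pre-tax earnings = €122,987.20.
Degree of combined leverage = contribution ÷ (EBIT − I) = €894,187.20 ÷ €122,987.20 = 7.2706.
%ΔEPS = DCL × %ΔSales = 7.2706 × +11.3% = +82.2%.

+82.2%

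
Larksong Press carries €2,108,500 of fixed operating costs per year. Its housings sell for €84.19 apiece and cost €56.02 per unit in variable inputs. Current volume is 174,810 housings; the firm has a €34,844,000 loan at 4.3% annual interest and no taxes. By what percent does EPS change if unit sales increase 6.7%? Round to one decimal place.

+25.0%

Contribution at this volume is 174,810 × €28.17 = €4,924,397.70.
EBIT = €4,924,397.70 − €2,108,500 = €2,815,897.70.
Interest = €1,498,292.00, so EBIT − I = €1,317,605.70.
DCL = total CM / (EBIT − I) = €4,924,397.70 / €1,317,605.70 = 3.7374.
%ΔEPS = DCL × %ΔSales = 3.7374 × +6.7% = +25.0%.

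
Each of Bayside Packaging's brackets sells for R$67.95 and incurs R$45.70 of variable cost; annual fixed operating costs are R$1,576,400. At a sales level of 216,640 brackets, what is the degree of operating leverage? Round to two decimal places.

1.49

At 216,640 units, contribution = 216,640 × R$22.25 = R$4,820,240.00.
Operating income = contribution − fixed costs = R$4,820,240.00 − R$1,576,400 = R$3,243,840.00.
So DOL = total CM / EBIT = R$4,820,240.00 / R$3,243,840.00 = 1.4860.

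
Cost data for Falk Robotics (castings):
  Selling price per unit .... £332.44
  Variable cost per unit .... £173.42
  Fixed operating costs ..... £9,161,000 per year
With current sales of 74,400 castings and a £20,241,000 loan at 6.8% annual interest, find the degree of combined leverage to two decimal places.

9.15

At 74,400 units, contribution = 74,400 × £159.02 = £11,831,088.00.
EBIT = £11,831,088.00 − £9,161,000 = £2,670,088.00. Interest = £1,376,388.00.
DOL = £11,831,088.00 ÷ £2,670,088.00 = 4.4310; DFL = £2,670,088.00 ÷ £1,293,700.00 = 2.0639.
DCL = DOL × DFL = 4.4310 × 2.0639 = 9.1451.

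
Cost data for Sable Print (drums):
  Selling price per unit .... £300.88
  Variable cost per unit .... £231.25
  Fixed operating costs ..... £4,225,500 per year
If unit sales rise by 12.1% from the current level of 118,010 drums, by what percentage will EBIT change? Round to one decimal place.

+24.9%

Contribution at this volume is 118,010 × £69.63 = £8,217,036.30.
Subtracting fixed costs: EBIT = £8,217,036.30 − £4,225,500 = £3,991,536.30.
Degree of operating leverage = £8,217,036.30 / £3,991,536.30 = 2.0586.
So EBIT moves 2.0586 × (+12.1%) = +24.9%.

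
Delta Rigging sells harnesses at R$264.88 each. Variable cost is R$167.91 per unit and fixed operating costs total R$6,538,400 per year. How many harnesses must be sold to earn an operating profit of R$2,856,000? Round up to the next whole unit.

Each unit contributes R$264.88 − R$167.91 = R$96.97.
Required volume = (fixed costs + target profit) ÷ CM = (R$6,538,400 + R$2,856,000) ÷ R$96.97 = 96,879.45, so 96,880 harnesses.

96,880 harnesses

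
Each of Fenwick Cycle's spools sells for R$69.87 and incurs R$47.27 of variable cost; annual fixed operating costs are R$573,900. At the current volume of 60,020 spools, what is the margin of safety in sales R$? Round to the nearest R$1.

Contribution margin per unit = R$69.87 − R$47.27 = R$22.60. Break-even units = R$573,900 ÷ R$22.60 = 25,393.81; break-even revenue = 25,393.81 × R$69.87 = R$1,774,265.18.
Current sales = 60,020 × R$69.87 = R$4,193,597.40.
Margin of safety = R$4,193,597.40 − R$1,774,265.18 = R$2,419,332.

R$2,419,332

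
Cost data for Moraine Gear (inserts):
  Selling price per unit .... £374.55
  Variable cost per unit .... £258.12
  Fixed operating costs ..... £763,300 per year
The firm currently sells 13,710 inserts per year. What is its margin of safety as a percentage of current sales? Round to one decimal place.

Each unit contributes £374.55 − £258.12 = £116.43. Break-even units = £763,300 ÷ £116.43 = 6,555.87; break-even revenue = 6,555.87 × £374.55 = £2,455,501.29.
Current sales = 13,710 × £374.55 = £5,135,080.50.
Margin of safety = (£5,135,080.50 − £2,455,501.29) ÷ £5,135,080.50 = 52.2%.

52.2%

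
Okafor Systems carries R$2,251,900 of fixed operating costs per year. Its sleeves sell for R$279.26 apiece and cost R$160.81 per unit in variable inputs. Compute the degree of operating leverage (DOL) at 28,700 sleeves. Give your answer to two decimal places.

Contribution at this volume is 28,700 × R$118.45 = R$3,399,515.00.
EBIT = R$3,399,515.00 − R$2,251,900 = R$1,147,615.00.
DOL = contribution ÷ EBIT = R$3,399,515.00 ÷ R$1,147,615.00 = 2.9622.

2.96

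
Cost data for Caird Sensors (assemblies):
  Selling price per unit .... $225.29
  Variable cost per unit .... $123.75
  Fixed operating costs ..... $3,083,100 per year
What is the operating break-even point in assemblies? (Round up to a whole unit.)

Each unit contributes $225.29 − $123.75 = $101.54.
Break-even volume = fixed costs ÷ CM per unit = $3,083,100 ÷ $101.54 = 30,363.40, so 30,364 assemblies.

30,364 assemblies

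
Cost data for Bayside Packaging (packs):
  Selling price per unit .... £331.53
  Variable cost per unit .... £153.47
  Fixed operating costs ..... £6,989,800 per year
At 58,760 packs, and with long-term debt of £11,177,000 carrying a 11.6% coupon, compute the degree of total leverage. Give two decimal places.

Total contribution margin = 58,760 × £178.06 = £10,462,805.60.
EBIT = £10,462,805.60 − £6,989,800 = £3,473,005.60. Interest = £1,296,532.00, so EBIT − I = £2,176,473.60.
DCL = contribution ÷ (EBIT − I) = £10,462,805.60 ÷ £2,176,473.60 = 4.8072.

4.81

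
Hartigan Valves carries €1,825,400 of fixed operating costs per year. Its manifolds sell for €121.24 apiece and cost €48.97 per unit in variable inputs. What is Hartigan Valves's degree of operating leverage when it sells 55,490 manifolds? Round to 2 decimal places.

Contribution at this volume is 55,490 × €72.27 = €4,010,262.30.
EBIT = €4,010,262.30 − €1,825,400 = €2,184,862.30.
DOL = contribution ÷ EBIT = €4,010,262.30 ÷ €2,184,862.30 = 1.8355.

1.84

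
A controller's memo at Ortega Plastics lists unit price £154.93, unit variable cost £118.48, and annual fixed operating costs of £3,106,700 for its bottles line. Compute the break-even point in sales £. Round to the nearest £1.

CM per unit = £154.93 − £118.48 = £36.45; CM ratio = £36.45 / £154.93 = 0.2353.
Break-even sales = FC ÷ CM ratio = £3,106,700 × £154.93 / £36.45 = £13,204,967.

£13,204,967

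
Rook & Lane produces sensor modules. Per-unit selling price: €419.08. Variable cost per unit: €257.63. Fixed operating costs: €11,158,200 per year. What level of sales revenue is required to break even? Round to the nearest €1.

Contribution margin per unit = €419.08 − €257.63 = €161.45, a CM ratio of €161.45 ÷ €419.08 = 0.3852.
Break-even revenue = fixed costs × price ÷ CM = €11,158,200 × €419.08 ÷ €161.45 = €28,963,632.

€28,963,632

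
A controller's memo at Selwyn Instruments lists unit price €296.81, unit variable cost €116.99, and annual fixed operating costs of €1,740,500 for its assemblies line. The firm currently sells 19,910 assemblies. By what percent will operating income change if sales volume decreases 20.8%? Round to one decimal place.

Contribution at this volume is 19,910 × €179.82 = €3,580,216.20.
Subtracting fixed costs: EBIT = €3,580,216.20 − €1,740,500 = €1,839,716.20.
Degree of operating leverage = €3,580,216.20 / €1,839,716.20 = 1.9461.
So EBIT moves 1.9461 × (-20.8%) = -40.5%.

-40.5%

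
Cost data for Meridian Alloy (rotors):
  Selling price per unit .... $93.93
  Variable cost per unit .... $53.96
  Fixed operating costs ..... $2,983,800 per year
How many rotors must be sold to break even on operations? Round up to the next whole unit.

74,651 rotors

Unit CM = price − variable cost = $93.93 − $53.96 = $39.97.
Units to break even: $2,983,800 ÷ $39.97 = 74,650.99, rounded up to 74,651.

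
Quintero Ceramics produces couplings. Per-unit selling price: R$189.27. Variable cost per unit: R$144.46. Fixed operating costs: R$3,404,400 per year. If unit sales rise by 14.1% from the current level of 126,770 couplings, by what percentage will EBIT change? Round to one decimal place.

Contribution at this volume is 126,770 × R$44.81 = R$5,680,563.70.
Operating income = contribution − fixed costs = R$5,680,563.70 − R$3,404,400 = R$2,276,163.70.
So DOL = total CM / EBIT = R$5,680,563.70 / R$2,276,163.70 = 2.4957.
So EBIT moves 2.4957 × (+14.1%) = +35.2%.

+35.2%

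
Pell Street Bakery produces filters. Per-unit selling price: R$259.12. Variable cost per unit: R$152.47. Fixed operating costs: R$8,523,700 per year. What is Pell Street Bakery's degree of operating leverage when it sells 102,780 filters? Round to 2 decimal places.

At 102,780 units, contribution = 102,780 × R$106.65 = R$10,961,487.00.
EBIT = R$10,961,487.00 − R$8,523,700 = R$2,437,787.00.
DOL = contribution ÷ EBIT = R$10,961,487.00 ÷ R$2,437,787.00 = 4.4965.

4.50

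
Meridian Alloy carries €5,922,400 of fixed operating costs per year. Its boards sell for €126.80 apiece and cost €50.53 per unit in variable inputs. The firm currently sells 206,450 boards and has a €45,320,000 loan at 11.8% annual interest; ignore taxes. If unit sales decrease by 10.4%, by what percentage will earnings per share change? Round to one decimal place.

-36.6%

Contribution at this volume is 206,450 × €76.27 = €15,745,941.50.
Subtracting fixed costs: EBIT = €15,745,941.50 − €5,922,400 = €9,823,541.50.
After interest of €5,347,760.00, pre-tax earnings = €4,475,781.50.
Degree of combined leverage = contribution ÷ (EBIT − I) = €15,745,941.50 ÷ €4,475,781.50 = 3.5180.
EPS therefore changes by 3.5180 × (-10.4%) = -36.6%.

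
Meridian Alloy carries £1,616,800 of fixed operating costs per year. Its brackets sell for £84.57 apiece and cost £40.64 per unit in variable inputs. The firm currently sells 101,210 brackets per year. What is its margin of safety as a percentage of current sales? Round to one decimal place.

Contribution margin per unit = £84.57 − £40.64 = £43.93. Break-even units = £1,616,800 ÷ £43.93 = 36,804.01; break-even revenue = 36,804.01 × £84.57 = £3,112,514.82.
Actual sales revenue = 101,210 × £84.57 = £8,559,329.70.
Margin of safety = (£8,559,329.70 − £3,112,514.82) ÷ £8,559,329.70 = 63.6%.

63.6%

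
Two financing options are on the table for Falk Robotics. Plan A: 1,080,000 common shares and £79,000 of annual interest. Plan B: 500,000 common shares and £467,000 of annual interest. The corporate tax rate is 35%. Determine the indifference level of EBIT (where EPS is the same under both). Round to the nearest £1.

At indifference, (EBIT − 79,000)(1 − t)/1,080,000 = (EBIT − 467,000)(1 − t)/500,000.
Cancelling (1 − t) and cross-multiplying: 500,000·(EBIT − 79,000) = 1,080,000·(EBIT − 467,000).
Solving, EBIT = (467,000·1,080,000 − 79,000·500,000) / (1,080,000 − 500,000) = 464,860,000,000 / 580,000 = 801,482.76.

£801,483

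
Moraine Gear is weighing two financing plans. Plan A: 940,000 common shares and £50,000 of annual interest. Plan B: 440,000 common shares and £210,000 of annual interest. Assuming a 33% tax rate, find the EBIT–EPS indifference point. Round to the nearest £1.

£350,800

At indifference, (EBIT − 50,000)(1 − t)/940,000 = (EBIT − 210,000)(1 − t)/440,000.
The (1 − t) factor cancels: (EBIT − 50,000) × 440,000 = (EBIT − 210,000) × 940,000.
Solving, EBIT = (210,000·940,000 − 50,000·440,000) / (940,000 − 440,000) = 175,400,000,000 / 500,000 = 350,800.00.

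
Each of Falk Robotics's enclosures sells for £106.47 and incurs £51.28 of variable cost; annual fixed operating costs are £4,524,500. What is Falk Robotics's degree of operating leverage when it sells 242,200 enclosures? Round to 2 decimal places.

1.51

At 242,200 units, contribution = 242,200 × £55.19 = £13,367,018.00.
Operating income = contribution − fixed costs = £13,367,018.00 − £4,524,500 = £8,842,518.00.
DOL = contribution ÷ EBIT = £13,367,018.00 ÷ £8,842,518.00 = 1.5117.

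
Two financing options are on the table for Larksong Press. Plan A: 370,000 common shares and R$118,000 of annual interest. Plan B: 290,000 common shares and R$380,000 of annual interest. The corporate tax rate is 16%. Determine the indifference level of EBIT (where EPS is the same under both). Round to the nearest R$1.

R$1,329,750

At indifference, (EBIT − 118,000)(1 − t)/370,000 = (EBIT − 380,000)(1 − t)/290,000.
The (1 − t) factor cancels: (EBIT − 118,000) × 290,000 = (EBIT − 380,000) × 370,000.
Solving, EBIT = (380,000·370,000 − 118,000·290,000) / (370,000 − 290,000) = 106,380,000,000 / 80,000 = 1,329,750.00.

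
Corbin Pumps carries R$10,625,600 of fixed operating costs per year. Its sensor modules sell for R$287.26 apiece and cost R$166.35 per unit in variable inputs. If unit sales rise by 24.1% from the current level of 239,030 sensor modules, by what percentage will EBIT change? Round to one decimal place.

+38.1%

Total contribution margin = 239,030 × R$120.91 = R$28,901,117.30.
Subtracting fixed costs: EBIT = R$28,901,117.30 − R$10,625,600 = R$18,275,517.30.
Degree of operating leverage = R$28,901,117.30 / R$18,275,517.30 = 1.5814.
So EBIT moves 1.5814 × (+24.1%) = +38.1%.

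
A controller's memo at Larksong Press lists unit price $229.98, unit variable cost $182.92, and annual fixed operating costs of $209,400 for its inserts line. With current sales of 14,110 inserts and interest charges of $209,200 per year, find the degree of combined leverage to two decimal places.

2.71

At 14,110 units, contribution = 14,110 × $47.06 = $664,016.60.
Subtracting fixed costs: EBIT = $664,016.60 − $209,400 = $454,616.60. Interest = $209,200.00.
DOL = $664,016.60 ÷ $454,616.60 = 1.4606; DFL = $454,616.60 ÷ $245,416.60 = 1.8524.
DCL = DOL × DFL = 1.4606 × 1.8524 = 2.7056.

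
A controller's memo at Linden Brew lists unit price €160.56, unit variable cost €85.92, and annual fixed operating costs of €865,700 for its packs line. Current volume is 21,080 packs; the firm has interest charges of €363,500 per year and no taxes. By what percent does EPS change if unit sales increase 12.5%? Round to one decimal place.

+57.1%

Contribution at this volume is 21,080 × €74.64 = €1,573,411.20.
EBIT = €1,573,411.20 − €865,700 = €707,711.20.
After interest of €363,500.00, pre-tax earnings = €344,211.20.
Degree of combined leverage = contribution ÷ (EBIT − I) = €1,573,411.20 ÷ €344,211.20 = 4.5711.
%ΔEPS = DCL × %ΔSales = 4.5711 × +12.5% = +57.1%.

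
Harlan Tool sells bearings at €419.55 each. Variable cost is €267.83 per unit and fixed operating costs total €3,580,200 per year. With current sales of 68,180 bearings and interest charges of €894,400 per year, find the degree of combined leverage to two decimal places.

1.76

At 68,180 units, contribution = 68,180 × €151.72 = €10,344,269.60.
Operating income = contribution − fixed costs = €10,344,269.60 − €3,580,200 = €6,764,069.60. Interest = €894,400.00.
DOL = €10,344,269.60 ÷ €6,764,069.60 = 1.5293; DFL = €6,764,069.60 ÷ €5,869,669.60 = 1.1524.
DCL = DOL × DFL = 1.5293 × 1.1524 = 1.7624.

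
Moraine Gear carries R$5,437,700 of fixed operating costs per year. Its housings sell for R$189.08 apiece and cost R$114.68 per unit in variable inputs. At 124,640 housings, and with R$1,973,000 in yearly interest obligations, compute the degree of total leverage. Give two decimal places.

4.98

At 124,640 units, contribution = 124,640 × R$74.40 = R$9,273,216.00.
EBIT = R$9,273,216.00 − R$5,437,700 = R$3,835,516.00. Interest = R$1,973,000.00, so EBIT − I = R$1,862,516.00.
DCL = contribution ÷ (EBIT − I) = R$9,273,216.00 ÷ R$1,862,516.00 = 4.9789.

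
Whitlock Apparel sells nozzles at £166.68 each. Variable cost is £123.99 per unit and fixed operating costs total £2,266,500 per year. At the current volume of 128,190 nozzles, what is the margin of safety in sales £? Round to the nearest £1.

Contribution margin per unit = £166.68 − £123.99 = £42.69. Break-even units = £2,266,500 ÷ £42.69 = 53,092.06; break-even revenue = 53,092.06 × £166.68 = £8,849,384.40.
Actual sales revenue = 128,190 × £166.68 = £21,366,709.20.
Margin of safety = £21,366,709.20 − £8,849,384.40 = £12,517,325.

£12,517,325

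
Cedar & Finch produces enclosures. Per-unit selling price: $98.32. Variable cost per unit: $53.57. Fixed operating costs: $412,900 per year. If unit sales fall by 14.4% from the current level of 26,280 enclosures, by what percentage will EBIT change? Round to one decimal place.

Total contribution margin = 26,280 × $44.75 = $1,176,030.00.
Operating income = contribution − fixed costs = $1,176,030.00 − $412,900 = $763,130.00.
DOL = contribution ÷ EBIT = $1,176,030.00 ÷ $763,130.00 = 1.5411.
So EBIT moves 1.5411 × (-14.4%) = -22.2%.

-22.2%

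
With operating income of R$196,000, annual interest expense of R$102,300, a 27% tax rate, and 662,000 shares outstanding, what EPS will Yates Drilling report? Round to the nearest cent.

Interest = R$102,300.00, so EBT = R$196,000 − R$102,300.00 = R$93,700.00.
Net income = R$93,700.00 × (1 − 0.27) = R$68,401.00.
Per share: R$68,401.00 / 662,000 shares = R$0.10.

R$0.10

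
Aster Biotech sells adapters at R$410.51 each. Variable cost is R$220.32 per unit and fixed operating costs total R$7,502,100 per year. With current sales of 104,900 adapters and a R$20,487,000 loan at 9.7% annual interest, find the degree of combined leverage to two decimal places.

1.91

Contribution at this volume is 104,900 × R$190.19 = R$19,950,931.00.
Operating income = contribution − fixed costs = R$19,950,931.00 − R$7,502,100 = R$12,448,831.00. Interest = R$1,987,239.00, so EBIT − I = R$10,461,592.00.
DCL = contribution ÷ (EBIT − I) = R$19,950,931.00 ÷ R$10,461,592.00 = 1.9071.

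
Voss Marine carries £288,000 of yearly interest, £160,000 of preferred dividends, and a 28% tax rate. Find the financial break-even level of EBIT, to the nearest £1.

£510,222

Grossing the preferred dividend up to pre-tax terms: £160,000 / (1 − 0.28) = £222,222.22.
Financial break-even EBIT = interest + D_p ÷ (1 − t) = £288,000 + £222,222.22 = £510,222.22.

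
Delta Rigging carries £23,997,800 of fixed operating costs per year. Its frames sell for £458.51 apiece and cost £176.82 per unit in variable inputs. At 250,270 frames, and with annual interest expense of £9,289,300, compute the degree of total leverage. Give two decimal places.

1.89

Total contribution margin = 250,270 × £281.69 = £70,498,556.30.
Operating income = contribution − fixed costs = £70,498,556.30 − £23,997,800 = £46,500,756.30. Interest = £9,289,300.00, so EBIT − I = £37,211,456.30.
DCL = contribution ÷ (EBIT − I) = £70,498,556.30 ÷ £37,211,456.30 = 1.8945.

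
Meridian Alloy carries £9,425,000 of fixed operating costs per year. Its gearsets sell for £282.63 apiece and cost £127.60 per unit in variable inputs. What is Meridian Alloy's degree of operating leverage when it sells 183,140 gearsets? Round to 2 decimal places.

1.50

Total contribution margin = 183,140 × £155.03 = £28,392,194.20.
Subtracting fixed costs: EBIT = £28,392,194.20 − £9,425,000 = £18,967,194.20.
Degree of operating leverage = £28,392,194.20 / £18,967,194.20 = 1.4969.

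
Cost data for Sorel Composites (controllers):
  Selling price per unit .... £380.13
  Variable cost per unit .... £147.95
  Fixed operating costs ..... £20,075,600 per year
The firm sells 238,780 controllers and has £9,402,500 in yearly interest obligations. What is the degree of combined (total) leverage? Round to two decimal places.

Contribution at this volume is 238,780 × £232.18 = £55,439,940.40.
Subtracting fixed costs: EBIT = £55,439,940.40 − £20,075,600 = £35,364,340.40. Interest = £9,402,500.00.
DOL = £55,439,940.40 ÷ £35,364,340.40 = 1.5677; DFL = £35,364,340.40 ÷ £25,961,840.40 = 1.3622.
Combined leverage = 1.5677 × 1.3622 = 2.1355.

2.14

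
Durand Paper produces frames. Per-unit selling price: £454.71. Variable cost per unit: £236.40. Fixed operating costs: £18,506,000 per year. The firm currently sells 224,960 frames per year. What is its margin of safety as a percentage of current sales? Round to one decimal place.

62.3%

Contribution margin per unit = £454.71 − £236.40 = £218.31. Break-even units = £18,506,000 ÷ £218.31 = 84,769.36; break-even revenue = 84,769.36 × £454.71 = £38,545,477.81.
Actual sales revenue = 224,960 × £454.71 = £102,291,561.60.
Margin of safety = (£102,291,561.60 − £38,545,477.81) ÷ £102,291,561.60 = 62.3%.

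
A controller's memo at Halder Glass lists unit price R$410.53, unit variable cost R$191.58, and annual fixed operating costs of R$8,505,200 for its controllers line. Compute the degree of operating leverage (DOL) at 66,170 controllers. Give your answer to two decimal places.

2.42

Total contribution margin = 66,170 × R$218.95 = R$14,487,921.50.
Operating income = contribution − fixed costs = R$14,487,921.50 − R$8,505,200 = R$5,982,721.50.
Degree of operating leverage = R$14,487,921.50 / R$5,982,721.50 = 2.4216.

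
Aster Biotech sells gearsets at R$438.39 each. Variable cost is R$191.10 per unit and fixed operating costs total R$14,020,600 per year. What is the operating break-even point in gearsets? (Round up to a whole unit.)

56,697 gearsets

Unit CM = price − variable cost = R$438.39 − R$191.10 = R$247.29.
Break-even volume = fixed costs ÷ CM per unit = R$14,020,600 ÷ R$247.29 = 56,697.00, so 56,697 gearsets.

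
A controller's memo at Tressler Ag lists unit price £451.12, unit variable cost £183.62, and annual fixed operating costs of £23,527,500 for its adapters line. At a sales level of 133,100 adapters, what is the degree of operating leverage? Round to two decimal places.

At 133,100 units, contribution = 133,100 × £267.50 = £35,604,250.00.
Subtracting fixed costs: EBIT = £35,604,250.00 − £23,527,500 = £12,076,750.00.
DOL = contribution ÷ EBIT = £35,604,250.00 ÷ £12,076,750.00 = 2.9482.

2.95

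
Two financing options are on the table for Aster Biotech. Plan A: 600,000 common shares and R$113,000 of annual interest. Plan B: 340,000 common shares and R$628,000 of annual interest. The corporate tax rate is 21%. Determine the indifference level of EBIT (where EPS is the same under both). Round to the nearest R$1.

At indifference, (EBIT − 113,000)(1 − t)/600,000 = (EBIT − 628,000)(1 − t)/340,000.
Cancelling (1 − t) and cross-multiplying: 340,000·(EBIT − 113,000) = 600,000·(EBIT − 628,000).
Solving, EBIT = (628,000·600,000 − 113,000·340,000) / (600,000 − 340,000) = 338,380,000,000 / 260,000 = 1,301,461.54.

R$1,301,462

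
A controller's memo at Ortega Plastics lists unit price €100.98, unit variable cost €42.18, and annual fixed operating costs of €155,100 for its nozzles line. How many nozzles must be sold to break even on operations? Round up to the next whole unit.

Contribution margin per unit = €100.98 − €42.18 = €58.80.
Break-even volume = fixed costs ÷ CM per unit = €155,100 ÷ €58.80 = 2,637.76, so 2,638 nozzles.

2,638 nozzles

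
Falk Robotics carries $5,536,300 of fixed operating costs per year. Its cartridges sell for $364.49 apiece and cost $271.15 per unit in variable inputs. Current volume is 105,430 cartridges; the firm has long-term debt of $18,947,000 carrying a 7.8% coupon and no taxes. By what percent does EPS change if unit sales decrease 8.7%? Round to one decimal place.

-30.3%

Contribution at this volume is 105,430 × $93.34 = $9,840,836.20.
Operating income = contribution − fixed costs = $9,840,836.20 − $5,536,300 = $4,304,536.20.
After interest of $1,477,866.00, pre-tax earnings = $2,826,670.20.
DCL = total CM / (EBIT − I) = $9,840,836.20 / $2,826,670.20 = 3.4814.
EPS therefore changes by 3.4814 × (-8.7%) = -30.3%.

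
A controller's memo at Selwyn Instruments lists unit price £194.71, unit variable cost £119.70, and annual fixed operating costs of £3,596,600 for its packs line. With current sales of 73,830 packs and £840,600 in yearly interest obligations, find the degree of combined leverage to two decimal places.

Contribution at this volume is 73,830 × £75.01 = £5,537,988.30.
EBIT = £5,537,988.30 − £3,596,600 = £1,941,388.30. Interest = £840,600.00.
DOL = £5,537,988.30 ÷ £1,941,388.30 = 2.8526; DFL = £1,941,388.30 ÷ £1,100,788.30 = 1.7636.
Combined leverage = 2.8526 × 1.7636 = 5.0308.

5.03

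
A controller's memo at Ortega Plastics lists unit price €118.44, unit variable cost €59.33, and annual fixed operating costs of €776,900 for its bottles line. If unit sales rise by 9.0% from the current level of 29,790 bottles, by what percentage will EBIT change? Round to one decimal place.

Contribution at this volume is 29,790 × €59.11 = €1,760,886.90.
Subtracting fixed costs: EBIT = €1,760,886.90 − €776,900 = €983,986.90.
Degree of operating leverage = €1,760,886.90 / €983,986.90 = 1.7895.
So EBIT moves 1.7895 × (+9.0%) = +16.1%.

+16.1%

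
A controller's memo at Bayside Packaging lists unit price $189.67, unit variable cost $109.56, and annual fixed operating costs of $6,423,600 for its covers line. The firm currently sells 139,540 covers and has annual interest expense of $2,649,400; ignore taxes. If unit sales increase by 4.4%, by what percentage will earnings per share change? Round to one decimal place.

Contribution at this volume is 139,540 × $80.11 = $11,178,549.40.
Operating income = contribution − fixed costs = $11,178,549.40 − $6,423,600 = $4,754,949.40.
After interest of $2,649,400.00, pre-tax earnings = $2,105,549.40.
DCL = total CM / (EBIT − I) = $11,178,549.40 / $2,105,549.40 = 5.3091.
%ΔEPS = DCL × %ΔSales = 5.3091 × +4.4% = +23.4%.

+23.4%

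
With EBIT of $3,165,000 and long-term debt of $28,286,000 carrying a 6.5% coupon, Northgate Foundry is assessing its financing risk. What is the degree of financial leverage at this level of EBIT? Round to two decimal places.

2.39

Interest = $1,838,590.00.
Degree of financial leverage = EBIT / (EBIT − interest) = $3,165,000 / $1,326,410.00 = 2.3861.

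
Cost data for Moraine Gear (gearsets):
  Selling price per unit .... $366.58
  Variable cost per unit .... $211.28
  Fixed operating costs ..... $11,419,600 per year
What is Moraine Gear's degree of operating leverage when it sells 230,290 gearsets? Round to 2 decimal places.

At 230,290 units, contribution = 230,290 × $155.30 = $35,764,037.00.
Operating income = contribution − fixed costs = $35,764,037.00 − $11,419,600 = $24,344,437.00.
Degree of operating leverage = $35,764,037.00 / $24,344,437.00 = 1.4691.

1.47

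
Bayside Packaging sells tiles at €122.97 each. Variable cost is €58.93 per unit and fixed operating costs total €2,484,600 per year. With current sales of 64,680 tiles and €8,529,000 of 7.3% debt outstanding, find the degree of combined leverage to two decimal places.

4.00

Total contribution margin = 64,680 × €64.04 = €4,142,107.20.
Operating income = contribution − fixed costs = €4,142,107.20 − €2,484,600 = €1,657,507.20. Interest = €622,617.00, so EBIT − I = €1,034,890.20.
Degree of total leverage = total CM / (EBIT − interest) = €4,142,107.20 / €1,034,890.20 = 4.0025.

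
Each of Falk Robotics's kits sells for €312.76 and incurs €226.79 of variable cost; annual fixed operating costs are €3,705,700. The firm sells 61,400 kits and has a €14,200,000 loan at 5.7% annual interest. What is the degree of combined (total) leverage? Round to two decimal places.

Contribution at this volume is 61,400 × €85.97 = €5,278,558.00.
Operating income = contribution − fixed costs = €5,278,558.00 − €3,705,700 = €1,572,858.00. Interest = €809,400.00, so EBIT − I = €763,458.00.
DCL = contribution ÷ (EBIT − I) = €5,278,558.00 ÷ €763,458.00 = 6.9140.

6.91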